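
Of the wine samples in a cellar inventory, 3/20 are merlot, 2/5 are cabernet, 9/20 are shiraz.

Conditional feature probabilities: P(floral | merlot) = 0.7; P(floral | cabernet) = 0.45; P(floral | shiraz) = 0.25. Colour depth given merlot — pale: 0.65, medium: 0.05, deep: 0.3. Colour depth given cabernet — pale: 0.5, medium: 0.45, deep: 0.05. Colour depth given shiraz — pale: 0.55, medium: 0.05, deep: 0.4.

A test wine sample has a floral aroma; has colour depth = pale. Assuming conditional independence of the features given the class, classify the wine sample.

merlot: 0.15 × 0.7 × 0.65 = 0.06825
cabernet: 0.4 × 0.45 × 0.5 = 0.09
shiraz: 0.45 × 0.25 × 0.55 = 0.061875
Highest score → cabernet.

cabernet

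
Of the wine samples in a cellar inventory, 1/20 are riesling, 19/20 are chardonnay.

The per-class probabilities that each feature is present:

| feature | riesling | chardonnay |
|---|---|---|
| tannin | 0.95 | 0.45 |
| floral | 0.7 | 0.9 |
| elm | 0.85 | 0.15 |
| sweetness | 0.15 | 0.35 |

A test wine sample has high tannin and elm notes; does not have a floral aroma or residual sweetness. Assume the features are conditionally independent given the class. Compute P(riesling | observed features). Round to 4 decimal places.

0.7118

riesling: 0.05 × 0.95 × (1−0.7) × 0.85 × (1−0.15) = 0.010295625
chardonnay: 0.95 × 0.45 × (1−0.9) × 0.15 × (1−0.35) = 0.004168125
P(riesling | x) = 0.010295625 / 0.01446375 ≈ 0.7118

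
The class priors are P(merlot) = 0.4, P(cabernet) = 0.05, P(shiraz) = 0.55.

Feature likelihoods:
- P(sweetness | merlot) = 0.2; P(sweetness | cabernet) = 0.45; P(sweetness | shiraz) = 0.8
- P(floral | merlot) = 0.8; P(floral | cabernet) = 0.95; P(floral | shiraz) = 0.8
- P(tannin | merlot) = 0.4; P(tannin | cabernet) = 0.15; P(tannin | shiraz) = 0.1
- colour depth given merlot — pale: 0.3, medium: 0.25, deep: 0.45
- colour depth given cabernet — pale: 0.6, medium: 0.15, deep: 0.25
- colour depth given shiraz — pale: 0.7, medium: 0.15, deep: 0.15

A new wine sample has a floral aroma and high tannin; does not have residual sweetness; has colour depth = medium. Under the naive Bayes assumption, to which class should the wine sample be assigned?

merlot

merlot: 0.4 × (1−0.2) × 0.8 × 0.4 × 0.25 = 0.0256
cabernet: 0.05 × (1−0.45) × 0.95 × 0.15 × 0.15 = 0.0005878125
shiraz: 0.55 × (1−0.8) × 0.8 × 0.1 × 0.15 = 0.00132
Highest score → merlot.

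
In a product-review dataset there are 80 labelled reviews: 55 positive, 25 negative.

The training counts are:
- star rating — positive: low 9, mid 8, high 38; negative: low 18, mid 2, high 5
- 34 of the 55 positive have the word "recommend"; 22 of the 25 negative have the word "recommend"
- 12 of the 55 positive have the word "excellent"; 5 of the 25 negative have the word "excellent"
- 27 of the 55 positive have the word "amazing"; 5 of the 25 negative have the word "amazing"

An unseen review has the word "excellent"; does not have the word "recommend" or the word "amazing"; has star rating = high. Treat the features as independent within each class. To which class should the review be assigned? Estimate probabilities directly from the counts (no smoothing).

positive

positive: (55/80) × (38/55) × (21/55) × (12/55) × (28/55) ≈ 0.0201449
negative: (25/80) × (5/25) × (3/25) × (5/25) × (20/25) = 0.0012
Highest score → positive.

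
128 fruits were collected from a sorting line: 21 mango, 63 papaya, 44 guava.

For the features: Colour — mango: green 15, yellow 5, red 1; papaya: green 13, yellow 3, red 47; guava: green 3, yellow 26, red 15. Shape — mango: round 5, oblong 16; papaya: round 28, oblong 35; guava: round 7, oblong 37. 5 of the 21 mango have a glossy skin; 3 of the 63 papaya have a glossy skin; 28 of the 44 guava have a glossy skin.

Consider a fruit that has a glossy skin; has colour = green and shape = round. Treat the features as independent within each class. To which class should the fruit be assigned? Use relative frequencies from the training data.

mango

mango: (21/128) × (15/21) × (5/21) × (5/21) ≈ 0.00664328
papaya: (63/128) × (13/63) × (28/63) × (3/63) ≈ 0.00214947
guava: (44/128) × (3/44) × (7/44) × (28/44) ≈ 0.0023728
Highest score → mango.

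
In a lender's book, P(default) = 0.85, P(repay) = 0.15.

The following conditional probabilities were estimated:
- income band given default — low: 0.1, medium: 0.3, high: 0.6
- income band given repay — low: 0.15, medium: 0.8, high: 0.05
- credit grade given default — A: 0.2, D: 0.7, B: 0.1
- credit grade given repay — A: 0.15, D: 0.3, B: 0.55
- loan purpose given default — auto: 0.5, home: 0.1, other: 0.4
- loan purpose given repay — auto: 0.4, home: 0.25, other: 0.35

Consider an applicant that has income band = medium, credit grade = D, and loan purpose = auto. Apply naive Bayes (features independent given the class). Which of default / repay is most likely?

default

default: 0.85 × 0.3 × 0.7 × 0.5 = 0.08925
repay: 0.15 × 0.8 × 0.3 × 0.4 = 0.0144
Highest score → default.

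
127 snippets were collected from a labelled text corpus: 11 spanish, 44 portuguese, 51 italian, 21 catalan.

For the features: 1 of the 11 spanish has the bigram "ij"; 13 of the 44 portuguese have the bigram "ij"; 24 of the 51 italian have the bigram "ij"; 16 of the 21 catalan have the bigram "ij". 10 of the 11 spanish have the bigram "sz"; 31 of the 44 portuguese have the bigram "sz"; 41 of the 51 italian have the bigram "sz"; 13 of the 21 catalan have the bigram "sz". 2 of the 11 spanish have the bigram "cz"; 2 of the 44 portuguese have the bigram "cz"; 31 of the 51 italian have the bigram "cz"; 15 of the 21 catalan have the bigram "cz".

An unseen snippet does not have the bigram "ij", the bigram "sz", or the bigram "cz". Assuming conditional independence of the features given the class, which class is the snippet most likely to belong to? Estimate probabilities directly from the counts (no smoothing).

portuguese

spanish: (11/127) × (10/11) × (1/11) × (9/11) ≈ 0.00585671
portuguese: (44/127) × (31/44) × (13/44) × (42/44) ≈ 0.0688407
italian: (51/127) × (27/51) × (10/51) × (20/51) ≈ 0.0163474
catalan: (21/127) × (5/21) × (8/21) × (6/21) ≈ 0.00428518
Highest score → portuguese.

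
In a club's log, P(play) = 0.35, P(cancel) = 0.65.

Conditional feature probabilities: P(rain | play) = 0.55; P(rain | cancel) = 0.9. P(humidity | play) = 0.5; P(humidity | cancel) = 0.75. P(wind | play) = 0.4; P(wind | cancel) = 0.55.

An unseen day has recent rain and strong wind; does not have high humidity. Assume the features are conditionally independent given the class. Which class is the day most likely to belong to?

cancel

play: 0.35 × 0.55 × (1−0.5) × 0.4 = 0.0385
cancel: 0.65 × 0.9 × (1−0.75) × 0.55 = 0.0804375
Highest score → cancel.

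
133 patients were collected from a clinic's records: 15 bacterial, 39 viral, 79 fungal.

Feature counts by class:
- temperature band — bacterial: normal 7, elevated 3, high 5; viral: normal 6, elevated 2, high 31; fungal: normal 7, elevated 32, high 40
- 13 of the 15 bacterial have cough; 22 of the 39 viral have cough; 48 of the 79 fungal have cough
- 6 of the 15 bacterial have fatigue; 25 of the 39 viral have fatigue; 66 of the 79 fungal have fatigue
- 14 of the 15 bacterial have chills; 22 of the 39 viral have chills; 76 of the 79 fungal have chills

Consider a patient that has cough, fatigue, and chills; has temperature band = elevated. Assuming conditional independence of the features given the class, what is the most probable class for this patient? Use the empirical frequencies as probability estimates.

fungal

bacterial: (15/133) × (3/15) × (13/15) × (6/15) × (14/15) ≈ 0.00729825
viral: (39/133) × (2/39) × (22/39) × (25/39) × (22/39) ≈ 0.0030674
fungal: (79/133) × (32/79) × (48/79) × (66/79) × (76/79) ≈ 0.117494
Highest score → fungal.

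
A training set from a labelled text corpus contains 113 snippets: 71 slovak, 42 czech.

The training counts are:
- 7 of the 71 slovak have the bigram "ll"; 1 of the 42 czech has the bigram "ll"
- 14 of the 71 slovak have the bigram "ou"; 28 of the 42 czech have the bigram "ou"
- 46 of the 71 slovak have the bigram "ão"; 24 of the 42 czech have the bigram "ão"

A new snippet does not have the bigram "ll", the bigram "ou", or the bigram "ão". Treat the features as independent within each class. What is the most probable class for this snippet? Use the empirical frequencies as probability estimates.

slovak

slovak: (71/113) × (64/71) × (57/71) × (25/71) ≈ 0.160103
czech: (42/113) × (41/42) × (14/42) × (18/42) ≈ 0.0518331
Highest score → slovak.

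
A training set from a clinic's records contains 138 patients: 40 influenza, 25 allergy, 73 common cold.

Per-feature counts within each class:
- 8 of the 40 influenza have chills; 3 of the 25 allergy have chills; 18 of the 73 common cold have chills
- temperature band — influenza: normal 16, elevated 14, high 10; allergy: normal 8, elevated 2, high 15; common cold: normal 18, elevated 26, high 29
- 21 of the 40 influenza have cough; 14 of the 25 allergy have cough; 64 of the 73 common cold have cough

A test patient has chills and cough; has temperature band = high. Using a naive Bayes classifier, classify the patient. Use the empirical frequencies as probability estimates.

influenza: (40/138) × (8/40) × (10/40) × (21/40) ≈ 0.0076087
allergy: (25/138) × (3/25) × (15/25) × (14/25) ≈ 0.00730435
common cold: (73/138) × (18/73) × (29/73) × (64/73) ≈ 0.0454282
Highest score → common cold.

common cold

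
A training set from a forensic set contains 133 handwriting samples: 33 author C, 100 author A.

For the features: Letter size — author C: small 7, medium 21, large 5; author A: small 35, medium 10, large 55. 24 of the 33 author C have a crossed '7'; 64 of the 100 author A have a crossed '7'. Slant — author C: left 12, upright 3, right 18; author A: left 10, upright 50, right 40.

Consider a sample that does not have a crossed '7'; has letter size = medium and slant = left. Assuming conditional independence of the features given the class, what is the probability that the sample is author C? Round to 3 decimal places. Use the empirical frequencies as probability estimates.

author C: (33/133) × (21/33) × (9/33) × (12/33) ≈ 0.015659
author A: (100/133) × (10/100) × (36/100) × (10/100) ≈ 0.00270677
P(author C | x) = 0.015659 / 0.01836577 ≈ 0.853

0.853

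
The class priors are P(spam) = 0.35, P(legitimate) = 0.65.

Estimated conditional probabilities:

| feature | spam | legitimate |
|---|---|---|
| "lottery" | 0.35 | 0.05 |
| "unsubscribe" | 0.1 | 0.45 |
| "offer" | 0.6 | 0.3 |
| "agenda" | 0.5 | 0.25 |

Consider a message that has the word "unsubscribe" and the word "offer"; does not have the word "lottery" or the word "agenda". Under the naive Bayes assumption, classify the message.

legitimate

spam: 0.35 × (1−0.35) × 0.1 × 0.6 × (1−0.5) = 0.006825
legitimate: 0.65 × (1−0.05) × 0.45 × 0.3 × (1−0.25) = 0.062521875
Highest score → legitimate.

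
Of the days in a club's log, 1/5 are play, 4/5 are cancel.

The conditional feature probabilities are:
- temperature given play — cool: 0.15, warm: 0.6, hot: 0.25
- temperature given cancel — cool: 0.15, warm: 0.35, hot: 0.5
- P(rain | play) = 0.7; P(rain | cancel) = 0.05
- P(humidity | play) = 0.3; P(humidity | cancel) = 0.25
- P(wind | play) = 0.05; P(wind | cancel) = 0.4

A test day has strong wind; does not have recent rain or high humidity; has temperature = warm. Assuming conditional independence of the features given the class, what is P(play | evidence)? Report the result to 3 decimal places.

play: 0.2 × 0.6 × (1−0.7) × (1−0.3) × 0.05 = 0.00126
cancel: 0.8 × 0.35 × (1−0.05) × (1−0.25) × 0.4 = 0.0798
P(play | x) = 0.00126 / 0.08106 ≈ 0.016

0.016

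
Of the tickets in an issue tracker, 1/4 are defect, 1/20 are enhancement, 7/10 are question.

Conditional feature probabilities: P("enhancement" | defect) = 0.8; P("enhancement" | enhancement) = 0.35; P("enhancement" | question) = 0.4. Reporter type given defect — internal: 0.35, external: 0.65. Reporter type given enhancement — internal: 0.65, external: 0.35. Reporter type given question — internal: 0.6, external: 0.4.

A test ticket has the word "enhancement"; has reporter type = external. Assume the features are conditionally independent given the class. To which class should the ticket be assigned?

defect

defect: 0.25 × 0.8 × 0.65 = 0.13
enhancement: 0.05 × 0.35 × 0.35 = 0.006125
question: 0.7 × 0.4 × 0.4 = 0.112
Highest score → defect.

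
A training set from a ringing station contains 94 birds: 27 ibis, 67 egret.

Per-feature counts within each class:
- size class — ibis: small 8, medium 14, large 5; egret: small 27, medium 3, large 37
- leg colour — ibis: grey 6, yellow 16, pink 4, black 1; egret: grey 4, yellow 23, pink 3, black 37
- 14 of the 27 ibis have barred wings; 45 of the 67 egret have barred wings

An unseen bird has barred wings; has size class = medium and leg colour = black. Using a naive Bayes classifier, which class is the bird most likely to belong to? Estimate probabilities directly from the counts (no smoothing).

egret

ibis: (27/94) × (14/27) × (1/27) × (14/27) ≈ 0.00286023
egret: (67/94) × (3/67) × (37/67) × (45/67) ≈ 0.0118374
Highest score → egret.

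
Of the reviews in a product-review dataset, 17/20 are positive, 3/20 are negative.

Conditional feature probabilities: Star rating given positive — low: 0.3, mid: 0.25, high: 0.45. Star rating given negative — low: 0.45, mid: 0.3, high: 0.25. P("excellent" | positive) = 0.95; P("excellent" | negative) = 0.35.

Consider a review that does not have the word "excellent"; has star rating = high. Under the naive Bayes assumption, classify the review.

negative

positive: 0.85 × 0.45 × (1−0.95) = 0.019125
negative: 0.15 × 0.25 × (1−0.35) = 0.024375
Highest score → negative.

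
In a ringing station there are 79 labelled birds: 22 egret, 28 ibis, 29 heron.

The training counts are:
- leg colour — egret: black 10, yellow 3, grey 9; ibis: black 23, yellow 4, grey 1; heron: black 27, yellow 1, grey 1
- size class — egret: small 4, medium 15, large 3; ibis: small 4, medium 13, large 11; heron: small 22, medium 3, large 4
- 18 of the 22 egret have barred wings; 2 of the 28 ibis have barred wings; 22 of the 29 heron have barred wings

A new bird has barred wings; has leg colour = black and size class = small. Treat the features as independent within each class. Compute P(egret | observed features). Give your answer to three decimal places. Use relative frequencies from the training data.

egret: (22/79) × (10/22) × (4/22) × (18/22) ≈ 0.0188304
ibis: (28/79) × (23/28) × (4/28) × (2/28) ≈ 0.00297081
heron: (29/79) × (27/29) × (22/29) × (22/29) ≈ 0.196692
P(egret | x) = 0.0188304 / 0.21849321 ≈ 0.086

0.086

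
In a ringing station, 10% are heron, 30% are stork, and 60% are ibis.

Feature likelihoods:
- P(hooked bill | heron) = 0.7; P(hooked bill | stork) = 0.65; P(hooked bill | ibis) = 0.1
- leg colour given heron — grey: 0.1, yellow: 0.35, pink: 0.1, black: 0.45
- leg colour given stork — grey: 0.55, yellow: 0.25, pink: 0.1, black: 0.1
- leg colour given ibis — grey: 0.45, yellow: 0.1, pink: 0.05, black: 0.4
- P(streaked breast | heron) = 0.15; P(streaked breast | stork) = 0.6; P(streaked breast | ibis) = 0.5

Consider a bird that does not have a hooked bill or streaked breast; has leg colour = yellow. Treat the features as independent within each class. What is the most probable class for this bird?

ibis

heron: 0.1 × (1−0.7) × 0.35 × (1−0.15) = 0.008925
stork: 0.3 × (1−0.65) × 0.25 × (1−0.6) = 0.0105
ibis: 0.6 × (1−0.1) × 0.1 × (1−0.5) = 0.027
Highest score → ibis.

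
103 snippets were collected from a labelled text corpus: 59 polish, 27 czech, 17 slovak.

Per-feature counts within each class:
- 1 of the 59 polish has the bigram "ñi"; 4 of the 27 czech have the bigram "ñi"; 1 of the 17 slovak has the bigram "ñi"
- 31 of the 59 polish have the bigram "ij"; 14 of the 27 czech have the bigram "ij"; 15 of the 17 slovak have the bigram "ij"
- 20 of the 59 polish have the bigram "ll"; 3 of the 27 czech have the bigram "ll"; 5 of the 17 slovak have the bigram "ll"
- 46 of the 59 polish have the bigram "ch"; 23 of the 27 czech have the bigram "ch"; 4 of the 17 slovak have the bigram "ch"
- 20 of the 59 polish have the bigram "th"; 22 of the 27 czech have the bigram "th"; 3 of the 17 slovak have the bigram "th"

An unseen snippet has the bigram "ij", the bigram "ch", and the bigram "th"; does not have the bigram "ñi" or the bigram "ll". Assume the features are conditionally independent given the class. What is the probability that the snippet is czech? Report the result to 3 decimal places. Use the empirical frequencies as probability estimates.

polish: (59/103) × (58/59) × (31/59) × (39/59) × (46/59) × (20/59) ≈ 0.0516888
czech: (27/103) × (23/27) × (14/27) × (24/27) × (23/27) × (22/27) ≈ 0.0714374
slovak: (17/103) × (16/17) × (15/17) × (12/17) × (4/17) × (3/17) ≈ 0.00401736
P(czech | x) = 0.0714374 / 0.12714356 ≈ 0.562

0.562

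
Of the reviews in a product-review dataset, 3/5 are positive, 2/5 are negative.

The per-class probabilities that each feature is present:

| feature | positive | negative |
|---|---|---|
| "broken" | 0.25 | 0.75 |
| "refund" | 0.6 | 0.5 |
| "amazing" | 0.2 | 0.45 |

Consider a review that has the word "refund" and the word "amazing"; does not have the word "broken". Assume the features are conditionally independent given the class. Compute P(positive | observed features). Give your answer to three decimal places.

positive: 0.6 × (1−0.25) × 0.6 × 0.2 = 0.054
negative: 0.4 × (1−0.75) × 0.5 × 0.45 = 0.0225
P(positive | x) = 0.054 / 0.0765 ≈ 0.706

0.706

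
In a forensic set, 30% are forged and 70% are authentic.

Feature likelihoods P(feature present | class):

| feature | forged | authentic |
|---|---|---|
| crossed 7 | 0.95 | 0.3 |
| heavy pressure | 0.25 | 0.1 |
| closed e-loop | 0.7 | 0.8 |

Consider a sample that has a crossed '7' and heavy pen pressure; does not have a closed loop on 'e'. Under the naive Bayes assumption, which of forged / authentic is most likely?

forged

forged: 0.3 × 0.95 × 0.25 × (1−0.7) = 0.021375
authentic: 0.7 × 0.3 × 0.1 × (1−0.8) = 0.0042
Highest score → forged.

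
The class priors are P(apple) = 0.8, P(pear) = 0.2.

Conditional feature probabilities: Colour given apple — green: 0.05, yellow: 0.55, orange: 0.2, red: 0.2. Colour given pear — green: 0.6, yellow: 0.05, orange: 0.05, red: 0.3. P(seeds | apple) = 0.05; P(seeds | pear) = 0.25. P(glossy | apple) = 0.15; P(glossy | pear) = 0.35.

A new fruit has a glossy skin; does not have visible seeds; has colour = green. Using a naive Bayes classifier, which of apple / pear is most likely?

apple: 0.8 × 0.05 × (1−0.05) × 0.15 = 0.0057
pear: 0.2 × 0.6 × (1−0.25) × 0.35 = 0.0315
Highest score → pear.

pear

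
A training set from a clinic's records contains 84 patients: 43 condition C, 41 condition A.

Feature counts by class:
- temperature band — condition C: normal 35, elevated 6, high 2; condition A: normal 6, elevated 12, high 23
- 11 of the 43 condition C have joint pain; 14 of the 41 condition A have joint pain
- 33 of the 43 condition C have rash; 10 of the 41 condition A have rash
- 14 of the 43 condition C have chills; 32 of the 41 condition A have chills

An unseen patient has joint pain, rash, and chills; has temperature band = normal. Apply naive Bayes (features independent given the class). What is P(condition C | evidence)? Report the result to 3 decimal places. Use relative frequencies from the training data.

0.852

condition C: (43/84) × (35/43) × (11/43) × (33/43) × (14/43) ≈ 0.0266329
condition A: (41/84) × (6/41) × (14/41) × (10/41) × (32/41) ≈ 0.004643
P(condition C | x) = 0.0266329 / 0.0312759 ≈ 0.852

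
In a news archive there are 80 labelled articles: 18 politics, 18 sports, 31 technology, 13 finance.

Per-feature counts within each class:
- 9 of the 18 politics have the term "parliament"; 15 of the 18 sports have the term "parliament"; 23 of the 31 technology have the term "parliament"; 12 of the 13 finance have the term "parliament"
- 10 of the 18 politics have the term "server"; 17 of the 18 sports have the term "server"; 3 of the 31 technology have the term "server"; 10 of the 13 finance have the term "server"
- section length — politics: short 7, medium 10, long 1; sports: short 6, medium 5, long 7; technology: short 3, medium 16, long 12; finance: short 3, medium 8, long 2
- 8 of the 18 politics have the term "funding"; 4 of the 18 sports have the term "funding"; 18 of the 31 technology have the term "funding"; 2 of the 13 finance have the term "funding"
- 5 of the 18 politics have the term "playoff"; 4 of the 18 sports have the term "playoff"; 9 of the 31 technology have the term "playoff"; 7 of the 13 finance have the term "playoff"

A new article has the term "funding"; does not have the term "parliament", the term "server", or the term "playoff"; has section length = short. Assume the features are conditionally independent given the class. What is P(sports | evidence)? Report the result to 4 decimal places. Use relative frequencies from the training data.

politics: (18/80) × (9/18) × (8/18) × (7/18) × (8/18) × (13/18) ≈ 0.00624143
sports: (18/80) × (3/18) × (1/18) × (6/18) × (4/18) × (14/18) ≈ 0.000120027
technology: (31/80) × (8/31) × (28/31) × (3/31) × (18/31) × (22/31) ≈ 0.00360187
finance: (13/80) × (1/13) × (3/13) × (3/13) × (2/13) × (6/13) ≈ 0.0000472673
P(sports | x) = 0.000120027 / 0.0100105943 ≈ 0.0120

0.0120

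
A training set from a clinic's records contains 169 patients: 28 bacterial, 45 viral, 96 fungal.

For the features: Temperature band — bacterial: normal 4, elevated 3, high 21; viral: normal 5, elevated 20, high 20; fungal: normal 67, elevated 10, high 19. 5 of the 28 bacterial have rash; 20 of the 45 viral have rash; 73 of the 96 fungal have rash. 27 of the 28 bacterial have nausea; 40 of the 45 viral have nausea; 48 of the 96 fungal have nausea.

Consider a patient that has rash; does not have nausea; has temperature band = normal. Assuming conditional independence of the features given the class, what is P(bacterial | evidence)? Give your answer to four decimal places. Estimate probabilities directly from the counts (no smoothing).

bacterial: (28/169) × (4/28) × (5/28) × (1/28) ≈ 0.000150948
viral: (45/169) × (5/45) × (20/45) × (5/45) ≈ 0.00146103
fungal: (96/169) × (67/96) × (73/96) × (48/96) ≈ 0.150733
P(bacterial | x) = 0.000150948 / 0.152344978 ≈ 0.0010

0.0010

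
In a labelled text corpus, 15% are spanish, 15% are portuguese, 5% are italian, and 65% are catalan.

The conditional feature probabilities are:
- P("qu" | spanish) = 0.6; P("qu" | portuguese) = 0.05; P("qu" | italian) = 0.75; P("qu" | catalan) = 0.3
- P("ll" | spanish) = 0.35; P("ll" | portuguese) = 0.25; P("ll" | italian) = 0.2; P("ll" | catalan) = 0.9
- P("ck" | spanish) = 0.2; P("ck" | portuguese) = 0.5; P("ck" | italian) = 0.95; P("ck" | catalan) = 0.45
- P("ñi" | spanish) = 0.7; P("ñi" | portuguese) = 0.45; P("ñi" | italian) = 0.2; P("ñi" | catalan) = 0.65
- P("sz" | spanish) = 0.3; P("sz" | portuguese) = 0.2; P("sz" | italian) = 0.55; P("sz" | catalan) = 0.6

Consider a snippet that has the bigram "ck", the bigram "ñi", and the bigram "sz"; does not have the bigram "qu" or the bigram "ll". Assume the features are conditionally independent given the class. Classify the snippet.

spanish: 0.15 × (1−0.6) × (1−0.35) × 0.2 × 0.7 × 0.3 = 0.001638
portuguese: 0.15 × (1−0.05) × (1−0.25) × 0.5 × 0.45 × 0.2 = 0.004809375
italian: 0.05 × (1−0.75) × (1−0.2) × 0.95 × 0.2 × 0.55 = 0.001045
catalan: 0.65 × (1−0.3) × (1−0.9) × 0.45 × 0.65 × 0.6 = 0.00798525
Highest score → catalan.

catalan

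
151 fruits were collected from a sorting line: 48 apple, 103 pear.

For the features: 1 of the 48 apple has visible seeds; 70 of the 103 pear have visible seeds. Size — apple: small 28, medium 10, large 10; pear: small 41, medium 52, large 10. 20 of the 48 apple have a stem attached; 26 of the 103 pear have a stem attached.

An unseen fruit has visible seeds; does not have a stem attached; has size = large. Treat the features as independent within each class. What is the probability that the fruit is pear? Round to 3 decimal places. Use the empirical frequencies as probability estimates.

0.977

apple: (48/151) × (1/48) × (10/48) × (28/48) ≈ 0.00080482
pear: (103/151) × (70/103) × (10/103) × (77/103) ≈ 0.0336463
P(pear | x) = 0.0336463 / 0.03445112 ≈ 0.977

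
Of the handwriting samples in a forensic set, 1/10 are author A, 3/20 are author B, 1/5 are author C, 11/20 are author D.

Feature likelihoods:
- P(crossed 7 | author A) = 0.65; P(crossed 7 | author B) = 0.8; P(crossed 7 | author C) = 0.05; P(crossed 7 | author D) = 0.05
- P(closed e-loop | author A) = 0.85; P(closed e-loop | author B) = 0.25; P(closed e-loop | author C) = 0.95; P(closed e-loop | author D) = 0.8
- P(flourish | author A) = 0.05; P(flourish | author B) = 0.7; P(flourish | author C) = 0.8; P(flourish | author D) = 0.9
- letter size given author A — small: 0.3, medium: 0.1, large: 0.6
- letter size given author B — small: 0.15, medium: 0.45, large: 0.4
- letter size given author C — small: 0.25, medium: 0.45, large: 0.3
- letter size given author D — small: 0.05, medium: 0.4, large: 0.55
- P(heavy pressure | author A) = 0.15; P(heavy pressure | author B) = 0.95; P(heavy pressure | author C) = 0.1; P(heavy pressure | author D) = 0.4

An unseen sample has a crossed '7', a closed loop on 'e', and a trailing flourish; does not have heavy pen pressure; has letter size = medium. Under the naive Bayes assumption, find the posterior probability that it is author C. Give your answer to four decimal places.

0.3605

author A: 0.1 × 0.65 × 0.85 × 0.05 × 0.1 × (1−0.15) = 0.0002348125
author B: 0.15 × 0.8 × 0.25 × 0.7 × 0.45 × (1−0.95) = 0.0004725
author C: 0.2 × 0.05 × 0.95 × 0.8 × 0.45 × (1−0.1) = 0.003078
author D: 0.55 × 0.05 × 0.8 × 0.9 × 0.4 × (1−0.4) = 0.004752
P(author C | x) = 0.003078 / 0.0085373125 ≈ 0.3605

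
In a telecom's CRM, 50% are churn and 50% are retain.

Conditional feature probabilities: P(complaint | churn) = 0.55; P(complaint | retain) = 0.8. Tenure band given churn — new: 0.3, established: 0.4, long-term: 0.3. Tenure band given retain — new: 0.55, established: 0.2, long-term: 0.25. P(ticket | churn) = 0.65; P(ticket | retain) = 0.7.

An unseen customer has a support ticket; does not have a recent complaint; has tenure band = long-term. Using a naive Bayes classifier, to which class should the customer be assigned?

churn

churn: 0.5 × (1−0.55) × 0.3 × 0.65 = 0.043875
retain: 0.5 × (1−0.8) × 0.25 × 0.7 = 0.0175
Highest score → churn.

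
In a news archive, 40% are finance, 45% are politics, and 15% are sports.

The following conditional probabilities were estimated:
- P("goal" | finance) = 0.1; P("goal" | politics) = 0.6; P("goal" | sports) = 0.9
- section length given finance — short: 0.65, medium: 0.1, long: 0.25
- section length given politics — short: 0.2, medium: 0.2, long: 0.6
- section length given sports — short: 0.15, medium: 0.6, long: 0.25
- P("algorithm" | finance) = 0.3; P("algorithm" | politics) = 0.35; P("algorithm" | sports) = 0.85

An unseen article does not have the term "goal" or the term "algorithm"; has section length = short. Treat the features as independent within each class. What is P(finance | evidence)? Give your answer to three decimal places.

finance: 0.4 × (1−0.1) × 0.65 × (1−0.3) = 0.1638
politics: 0.45 × (1−0.6) × 0.2 × (1−0.35) = 0.0234
sports: 0.15 × (1−0.9) × 0.15 × (1−0.85) = 0.0003375
P(finance | x) = 0.1638 / 0.1875375 ≈ 0.873

0.873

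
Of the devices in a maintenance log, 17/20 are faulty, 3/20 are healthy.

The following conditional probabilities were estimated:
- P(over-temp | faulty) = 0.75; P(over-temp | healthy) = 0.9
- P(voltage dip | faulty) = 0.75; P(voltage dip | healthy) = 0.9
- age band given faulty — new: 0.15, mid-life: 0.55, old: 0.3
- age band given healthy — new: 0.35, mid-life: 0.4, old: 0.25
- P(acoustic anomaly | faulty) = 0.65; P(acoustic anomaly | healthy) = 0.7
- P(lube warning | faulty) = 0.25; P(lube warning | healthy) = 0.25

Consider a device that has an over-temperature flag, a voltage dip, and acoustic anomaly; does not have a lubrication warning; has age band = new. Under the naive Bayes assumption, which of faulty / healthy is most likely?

faulty: 0.85 × 0.75 × 0.75 × 0.15 × 0.65 × (1−0.25) = 0.034962890625
healthy: 0.15 × 0.9 × 0.9 × 0.35 × 0.7 × (1−0.25) = 0.022325625
Highest score → faulty.

faulty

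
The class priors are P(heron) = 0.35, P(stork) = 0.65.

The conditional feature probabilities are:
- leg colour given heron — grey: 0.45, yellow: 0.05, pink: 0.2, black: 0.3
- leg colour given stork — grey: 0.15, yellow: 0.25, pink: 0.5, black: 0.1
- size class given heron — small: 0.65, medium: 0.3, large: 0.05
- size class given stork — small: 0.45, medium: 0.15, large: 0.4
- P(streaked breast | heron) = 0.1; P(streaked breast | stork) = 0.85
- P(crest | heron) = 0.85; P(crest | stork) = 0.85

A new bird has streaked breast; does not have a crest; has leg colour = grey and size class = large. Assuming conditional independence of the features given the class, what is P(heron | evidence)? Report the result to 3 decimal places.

heron: 0.35 × 0.45 × 0.05 × 0.1 × (1−0.85) = 0.000118125
stork: 0.65 × 0.15 × 0.4 × 0.85 × (1−0.85) = 0.0049725
P(heron | x) = 0.000118125 / 0.005090625 ≈ 0.023

0.023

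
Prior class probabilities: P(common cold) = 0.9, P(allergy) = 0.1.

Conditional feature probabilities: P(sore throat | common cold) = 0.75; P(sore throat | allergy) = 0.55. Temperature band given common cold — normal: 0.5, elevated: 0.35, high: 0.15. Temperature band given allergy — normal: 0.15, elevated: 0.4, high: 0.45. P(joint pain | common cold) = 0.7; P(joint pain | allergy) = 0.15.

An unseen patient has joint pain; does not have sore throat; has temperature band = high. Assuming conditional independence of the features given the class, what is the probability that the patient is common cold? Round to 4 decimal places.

0.8861

common cold: 0.9 × (1−0.75) × 0.15 × 0.7 = 0.023625
allergy: 0.1 × (1−0.55) × 0.45 × 0.15 = 0.0030375
P(common cold | x) = 0.023625 / 0.0266625 ≈ 0.8861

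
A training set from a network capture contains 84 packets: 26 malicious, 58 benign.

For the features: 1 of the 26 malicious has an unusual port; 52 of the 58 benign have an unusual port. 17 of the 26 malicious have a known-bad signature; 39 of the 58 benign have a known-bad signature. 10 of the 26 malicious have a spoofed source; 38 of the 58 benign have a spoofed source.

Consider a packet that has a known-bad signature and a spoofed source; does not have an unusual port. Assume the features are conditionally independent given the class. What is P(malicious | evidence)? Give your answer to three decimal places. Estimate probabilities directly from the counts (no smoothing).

0.704

malicious: (26/84) × (25/26) × (17/26) × (10/26) ≈ 0.074845
benign: (58/84) × (6/58) × (39/58) × (38/58) ≈ 0.0314676
P(malicious | x) = 0.074845 / 0.1063126 ≈ 0.704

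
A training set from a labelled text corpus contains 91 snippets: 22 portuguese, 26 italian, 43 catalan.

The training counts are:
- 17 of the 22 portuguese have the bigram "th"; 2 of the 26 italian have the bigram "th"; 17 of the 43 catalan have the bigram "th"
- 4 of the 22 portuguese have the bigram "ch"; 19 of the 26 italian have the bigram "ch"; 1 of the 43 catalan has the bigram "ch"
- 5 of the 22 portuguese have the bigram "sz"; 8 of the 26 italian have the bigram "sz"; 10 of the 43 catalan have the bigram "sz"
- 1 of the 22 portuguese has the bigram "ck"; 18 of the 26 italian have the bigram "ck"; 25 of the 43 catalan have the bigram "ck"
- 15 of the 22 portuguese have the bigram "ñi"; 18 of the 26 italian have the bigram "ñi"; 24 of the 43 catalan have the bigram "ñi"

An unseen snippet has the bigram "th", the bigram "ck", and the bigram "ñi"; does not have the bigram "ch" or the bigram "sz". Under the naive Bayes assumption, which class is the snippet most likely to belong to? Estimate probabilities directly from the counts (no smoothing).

portuguese: (22/91) × (17/22) × (18/22) × (17/22) × (1/22) × (15/22) ≈ 0.00366041
italian: (26/91) × (2/26) × (7/26) × (18/26) × (18/26) × (18/26) ≈ 0.00196341
catalan: (43/91) × (17/43) × (42/43) × (33/43) × (25/43) × (24/43) ≈ 0.045441
Highest score → catalan.

catalan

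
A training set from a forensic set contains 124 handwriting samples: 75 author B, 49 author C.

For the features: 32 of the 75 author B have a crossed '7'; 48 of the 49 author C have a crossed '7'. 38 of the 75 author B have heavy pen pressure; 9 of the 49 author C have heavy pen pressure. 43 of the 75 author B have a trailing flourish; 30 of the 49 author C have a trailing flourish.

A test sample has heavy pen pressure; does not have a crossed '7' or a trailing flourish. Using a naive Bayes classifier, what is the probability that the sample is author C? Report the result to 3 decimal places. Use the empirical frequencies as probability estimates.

author B: (75/124) × (43/75) × (38/75) × (32/75) ≈ 0.0749649
author C: (49/124) × (1/49) × (9/49) × (19/49) ≈ 0.000574357
P(author C | x) = 0.000574357 / 0.075539257 ≈ 0.008

0.008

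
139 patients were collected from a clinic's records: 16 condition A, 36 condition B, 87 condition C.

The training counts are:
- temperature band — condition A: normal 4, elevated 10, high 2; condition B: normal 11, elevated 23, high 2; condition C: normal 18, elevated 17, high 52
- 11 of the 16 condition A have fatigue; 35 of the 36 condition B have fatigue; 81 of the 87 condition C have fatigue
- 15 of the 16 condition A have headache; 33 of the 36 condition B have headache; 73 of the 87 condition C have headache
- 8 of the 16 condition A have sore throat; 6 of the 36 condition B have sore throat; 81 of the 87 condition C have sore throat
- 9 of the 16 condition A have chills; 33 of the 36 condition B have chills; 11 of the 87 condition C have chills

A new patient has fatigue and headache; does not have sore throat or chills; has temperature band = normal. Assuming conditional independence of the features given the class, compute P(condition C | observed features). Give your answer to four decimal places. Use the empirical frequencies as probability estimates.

0.4050

condition A: (16/139) × (4/16) × (11/16) × (15/16) × (8/16) × (7/16) ≈ 0.0040573
condition B: (36/139) × (11/36) × (35/36) × (33/36) × (30/36) × (3/36) ≈ 0.0048977
condition C: (87/139) × (18/87) × (81/87) × (73/87) × (6/87) × (76/87) ≈ 0.00609472
P(condition C | x) = 0.00609472 / 0.01504972 ≈ 0.4050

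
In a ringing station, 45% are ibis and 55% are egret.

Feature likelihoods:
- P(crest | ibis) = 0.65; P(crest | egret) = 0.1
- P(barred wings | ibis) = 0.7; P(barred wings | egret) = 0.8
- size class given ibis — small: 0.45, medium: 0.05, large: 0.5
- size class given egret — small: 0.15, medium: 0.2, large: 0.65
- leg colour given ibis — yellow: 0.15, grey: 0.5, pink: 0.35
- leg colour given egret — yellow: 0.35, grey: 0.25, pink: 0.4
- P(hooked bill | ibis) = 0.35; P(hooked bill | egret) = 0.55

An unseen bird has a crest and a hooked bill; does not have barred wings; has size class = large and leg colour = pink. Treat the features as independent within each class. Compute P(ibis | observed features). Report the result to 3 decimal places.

ibis: 0.45 × 0.65 × (1−0.7) × 0.5 × 0.35 × 0.35 = 0.0053746875
egret: 0.55 × 0.1 × (1−0.8) × 0.65 × 0.4 × 0.55 = 0.001573
P(ibis | x) = 0.0053746875 / 0.0069476875 ≈ 0.774

0.774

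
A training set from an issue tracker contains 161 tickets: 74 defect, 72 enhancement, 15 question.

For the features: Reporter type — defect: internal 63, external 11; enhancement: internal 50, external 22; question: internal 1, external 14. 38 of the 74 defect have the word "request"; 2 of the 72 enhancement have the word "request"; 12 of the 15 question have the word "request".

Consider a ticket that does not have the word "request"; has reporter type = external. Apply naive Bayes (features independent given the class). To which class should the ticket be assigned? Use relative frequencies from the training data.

defect: (74/161) × (11/74) × (36/74) ≈ 0.0332382
enhancement: (72/161) × (22/72) × (70/72) ≈ 0.13285
question: (15/161) × (14/15) × (3/15) ≈ 0.0173913
Highest score → enhancement.

enhancement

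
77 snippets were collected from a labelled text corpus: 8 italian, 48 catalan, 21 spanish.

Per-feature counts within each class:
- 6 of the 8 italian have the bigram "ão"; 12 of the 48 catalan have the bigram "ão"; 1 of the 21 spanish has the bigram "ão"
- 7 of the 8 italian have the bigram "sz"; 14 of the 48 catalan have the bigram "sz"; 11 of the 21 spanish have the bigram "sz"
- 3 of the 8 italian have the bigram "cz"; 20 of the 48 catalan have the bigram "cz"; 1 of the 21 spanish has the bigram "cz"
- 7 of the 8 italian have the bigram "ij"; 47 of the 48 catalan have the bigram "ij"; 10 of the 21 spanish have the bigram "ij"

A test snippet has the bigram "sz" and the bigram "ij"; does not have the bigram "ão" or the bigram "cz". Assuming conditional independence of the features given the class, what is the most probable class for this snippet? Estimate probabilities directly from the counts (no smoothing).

catalan

italian: (8/77) × (2/8) × (7/8) × (5/8) × (7/8) ≈ 0.012429
catalan: (48/77) × (36/48) × (14/48) × (28/48) × (47/48) ≈ 0.0778883
spanish: (21/77) × (20/21) × (11/21) × (20/21) × (10/21) ≈ 0.0617027
Highest score → catalan.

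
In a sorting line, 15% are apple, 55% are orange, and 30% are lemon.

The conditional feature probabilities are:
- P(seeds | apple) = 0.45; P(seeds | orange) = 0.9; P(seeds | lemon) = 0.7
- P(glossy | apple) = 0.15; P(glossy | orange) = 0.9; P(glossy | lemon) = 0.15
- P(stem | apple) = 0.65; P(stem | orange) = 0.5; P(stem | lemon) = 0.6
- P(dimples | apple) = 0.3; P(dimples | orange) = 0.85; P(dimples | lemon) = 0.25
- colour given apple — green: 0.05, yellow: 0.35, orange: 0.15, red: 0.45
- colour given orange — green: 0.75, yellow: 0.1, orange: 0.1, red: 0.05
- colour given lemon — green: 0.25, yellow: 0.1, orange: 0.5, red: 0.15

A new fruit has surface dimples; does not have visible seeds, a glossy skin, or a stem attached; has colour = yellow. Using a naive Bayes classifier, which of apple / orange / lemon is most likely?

apple: 0.15 × (1−0.45) × (1−0.15) × (1−0.65) × 0.3 × 0.35 = 0.00257709375
orange: 0.55 × (1−0.9) × (1−0.9) × (1−0.5) × 0.85 × 0.1 = 0.00023375
lemon: 0.3 × (1−0.7) × (1−0.15) × (1−0.6) × 0.25 × 0.1 = 0.000765
Highest score → apple.

apple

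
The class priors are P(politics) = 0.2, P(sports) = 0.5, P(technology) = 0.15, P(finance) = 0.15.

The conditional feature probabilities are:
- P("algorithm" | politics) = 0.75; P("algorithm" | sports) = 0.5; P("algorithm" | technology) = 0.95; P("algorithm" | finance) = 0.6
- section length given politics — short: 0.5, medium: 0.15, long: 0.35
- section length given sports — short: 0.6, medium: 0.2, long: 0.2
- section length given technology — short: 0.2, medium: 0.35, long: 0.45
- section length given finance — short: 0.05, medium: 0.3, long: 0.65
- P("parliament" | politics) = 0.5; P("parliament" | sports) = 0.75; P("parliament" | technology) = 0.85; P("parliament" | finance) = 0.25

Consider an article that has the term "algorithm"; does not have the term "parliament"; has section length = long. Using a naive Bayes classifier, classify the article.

politics: 0.2 × 0.75 × 0.35 × (1−0.5) = 0.02625
sports: 0.5 × 0.5 × 0.2 × (1−0.75) = 0.0125
technology: 0.15 × 0.95 × 0.45 × (1−0.85) = 0.00961875
finance: 0.15 × 0.6 × 0.65 × (1−0.25) = 0.043875
Highest score → finance.

finance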